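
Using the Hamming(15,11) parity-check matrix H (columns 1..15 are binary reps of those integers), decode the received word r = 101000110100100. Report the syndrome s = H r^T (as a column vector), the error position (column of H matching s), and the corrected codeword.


s = (1, 0, 1, 0)^T, error position = 10, corrected codeword c = 101000110000100

Compute s = H r^T mod 2 one row at a time:
  s_1 = 1 + 0 + 1 + 0 + 0 + 1 + 0 + 0 = 3 ≡ 1 (mod 2).
  s_2 = 0 + 0 + 0 + 1 + 0 + 1 + 0 + 0 = 2 ≡ 0 (mod 2).
  s_3 = 0 + 1 + 0 + 1 + 1 + 0 + 0 + 0 = 3 ≡ 1 (mod 2).
  s_4 = 1 + 1 + 0 + 1 + 0 + 0 + 1 + 0 = 4 ≡ 0 (mod 2).
s = (1, 0, 1, 0)^T — this equals column 10 of H (binary 1010), so error is at position 10.
Correct: flip bit 10 of r = 101000110100100 to get c = 101000110000100.


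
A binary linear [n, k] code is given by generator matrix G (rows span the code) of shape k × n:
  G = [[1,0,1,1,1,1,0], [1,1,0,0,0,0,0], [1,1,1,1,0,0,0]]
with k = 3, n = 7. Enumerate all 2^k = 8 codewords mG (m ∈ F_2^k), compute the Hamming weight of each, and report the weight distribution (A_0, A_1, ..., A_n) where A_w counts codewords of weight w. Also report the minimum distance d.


Weight distribution: A_0 = 1, A_2 = 2, A_3 = 2, A_4 = 1, A_5 = 2. Minimum distance d = 2.

Enumerate all 2^3 = 8 messages m ∈ F_2^3.
For each, compute codeword c = mG in F_2^7, then tally its weight.
  m = 000 → c = 0000000, weight = 0.
  m = 100 → c = 1011110, weight = 5.
  m = 010 → c = 1100000, weight = 2.
  m = 110 → c = 0111110, weight = 5.
  m = 001 → c = 1111000, weight = 4.
  m = 101 → c = 0100110, weight = 3.
  m = 011 → c = 0011000, weight = 2.
  m = 111 → c = 1000110, weight = 3.
Tally weights:
  weight 0: 1 codewords.
  weight 2: 2 codewords.
  weight 3: 2 codewords.
  weight 4: 1 codewords.
  weight 5: 2 codewords.
Minimum distance d = smallest w > 0 with A_w > 0 = 2.
Sanity: Σ A_w = 8 = 2^3 = 8 ✓.


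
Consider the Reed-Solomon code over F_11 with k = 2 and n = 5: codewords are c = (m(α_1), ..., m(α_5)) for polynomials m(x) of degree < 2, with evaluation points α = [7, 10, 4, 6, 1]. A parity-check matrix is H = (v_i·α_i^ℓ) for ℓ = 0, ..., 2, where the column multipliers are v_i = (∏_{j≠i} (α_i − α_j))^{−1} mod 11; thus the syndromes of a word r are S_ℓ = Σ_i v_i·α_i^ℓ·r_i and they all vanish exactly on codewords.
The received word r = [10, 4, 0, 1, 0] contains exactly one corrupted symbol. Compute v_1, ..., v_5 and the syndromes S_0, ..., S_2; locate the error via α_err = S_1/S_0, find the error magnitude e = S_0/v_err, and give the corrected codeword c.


S = (3, 1, 4), error at position 3, error magnitude e = 6, c = [10, 4, 5, 1, 0].

Step 1: column multipliers v_i = (∏_{j≠i}(α_i − α_j))^{−1} mod 11.
  i = 1 (α = 7): (7−10)(7−4)(7−6)(7−1) = (−3)·3·1·6 = −54 ≡ 1, so v_1 = 1^{−1} = 1 (mod 11).
  i = 2 (α = 10): (10−7)(10−4)(10−6)(10−1) = 3·6·4·9 = 648 ≡ 10, so v_2 = 10^{−1} = 10 (mod 11).
  i = 3 (α = 4): (4−7)(4−10)(4−6)(4−1) = (−3)·(−6)·(−2)·3 = −108 ≡ 2, so v_3 = 2^{−1} = 6 (mod 11).
  i = 4 (α = 6): (6−7)(6−10)(6−4)(6−1) = (−1)·(−4)·2·5 = 40 ≡ 7, so v_4 = 7^{−1} = 8 (mod 11).
  i = 5 (α = 1): (1−7)(1−10)(1−4)(1−6) = (−6)·(−9)·(−3)·(−5) = 810 ≡ 7, so v_5 = 7^{−1} = 8 (mod 11).
  v = [1, 10, 6, 8, 8].
Step 2: syndromes of r = [10, 4, 0, 1, 0] (all sums mod 11).
  S_0 = Σ v_i r_i = 1·10 + 10·4 + 6·0 + 8·1 + 8·0 = 58 ≡ 3.
  S_1 = Σ v_i α_i r_i = 1·7·10 + 10·10·4 + 6·4·0 + 8·6·1 + 8·1·0 = 518 ≡ 1.
  α_i^2 mod 11 = [5, 1, 5, 3, 1].
  S_2 = Σ v_i α_i^2 r_i = 1·5·10 + 10·1·4 + 6·5·0 + 8·3·1 + 8·1·0 = 114 ≡ 4.
  S = (3, 1, 4) ≠ 0, so r is not a codeword (an error is present).
Step 3: locate the error. For a single error e at position i, S_ℓ = v_i·e·α_i^ℓ, so α_err = S_1/S_0.
  S_0^{−1} = 3^{−1} = 4 (mod 11), so α_err = 1·4 = 4 ≡ 4 = α_3. Error position i = 3.
  Consistency check: S_2/S_1 = 4·1 = 4 ≡ 4 = α_err ✓ (single-error assumption holds).
Step 4: error magnitude e = S_0/v_3 = S_0·∏_{j≠3}(α_3 − α_j) = 3·2 = 6 ≡ 6 (mod 11).
Step 5: correct position 3: c_3 = r_3 − e = 0 − 6 ≡ 5 (mod 11). Hence c = [10, 4, 5, 1, 0].
  Check: interpolating c through the α_i gives m(x) = 2 + 9·x (degree < 2) with m(α_i) = c_i for every i, so c is indeed a codeword.


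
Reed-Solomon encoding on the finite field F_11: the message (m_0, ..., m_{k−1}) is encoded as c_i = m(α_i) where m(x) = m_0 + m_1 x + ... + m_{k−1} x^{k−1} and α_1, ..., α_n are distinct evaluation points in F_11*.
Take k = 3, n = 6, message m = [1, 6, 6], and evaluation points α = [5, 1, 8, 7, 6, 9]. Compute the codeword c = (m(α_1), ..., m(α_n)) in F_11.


c = [5, 2, 4, 7, 0, 2]

Message polynomial: m(x) = 1 + 6·x + 6·x^2 (mod 11).
For each evaluation point α_i, compute m(α_i) mod 11:
  α_1 = 5: Horner steps 6 → 3 → 5, so m(5) = 5.
  α_2 = 1: Horner steps 6 → 1 → 2, so m(1) = 2.
  α_3 = 8: Horner steps 6 → 10 → 4, so m(8) = 4.
  α_4 = 7: Horner steps 6 → 4 → 7, so m(7) = 7.
  α_5 = 6: Horner steps 6 → 9 → 0, so m(6) = 0.
  α_6 = 9: Horner steps 6 → 5 → 2, so m(9) = 2.
Codeword c = [5, 2, 4, 7, 0, 2] ∈ F_11^6.


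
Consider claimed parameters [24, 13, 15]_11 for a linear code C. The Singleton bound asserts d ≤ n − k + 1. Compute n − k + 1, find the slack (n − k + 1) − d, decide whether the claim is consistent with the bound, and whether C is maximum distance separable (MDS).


Singleton RHS = n − k + 1 = 12, slack = -3, bound violated (no such code; not MDS).

Singleton bound: d ≤ n − k + 1.
Here n = 24, k = 13, so n − k + 1 = 12.
Given d = 15, check d ≤ 12: NO.
Slack = (n − k + 1) − d = -3.
The slack is negative: d = 15 exceeds n − k + 1 = 12 by 3, so the Singleton bound is violated and no linear [24, 13, 15]_11 code can exist. In particular it is not MDS (MDS requires d = n − k + 1 exactly).
Description: the claimed parameters are [24, 13, 15]_11; such a code would be impossible (violates the Singleton bound).


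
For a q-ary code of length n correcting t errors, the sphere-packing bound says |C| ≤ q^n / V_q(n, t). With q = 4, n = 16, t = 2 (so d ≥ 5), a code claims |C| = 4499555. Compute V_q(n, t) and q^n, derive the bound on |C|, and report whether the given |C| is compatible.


V_q(n, t) = 1129, q^n = 4294967296, Hamming bound = 3804222, |C| = 4499555 > bound (violated).

Step 1: Compute V_q(n, t) = Σ_{j=0}^2 C(n, j) (q−1)^j.
  j = 0: C(16,0)·(3)^0 = 1·1 = 1.
  j = 1: C(16,1)·(3)^1 = 16·3 = 48.
  j = 2: C(16,2)·(3)^2 = 120·9 = 1080.
  V_q(n, t) = 1 + 48 + 1080 = 1129.
Step 2: q^n = 4^16 = 4294967296.
Step 3: Hamming bound ⌊q^n / V_q(n,t)⌋ = ⌊4294967296/1129⌋ = 3804222.
Step 4: Compare |C| = 4499555 to 3804222: violated.
The claimed |C| lies above the Hamming bound, so no 4-ary code of length 16 with d ≥ 5 can have 4499555 codewords.


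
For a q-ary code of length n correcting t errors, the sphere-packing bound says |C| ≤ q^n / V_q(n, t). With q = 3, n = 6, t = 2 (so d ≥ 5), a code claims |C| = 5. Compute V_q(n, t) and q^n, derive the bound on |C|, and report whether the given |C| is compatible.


V_q(n, t) = 73, q^n = 729, Hamming bound = 9, |C| = 5 ≤ bound (satisfied).

Step 1: Compute V_q(n, t) = Σ_{j=0}^2 C(n, j) (q−1)^j.
  j = 0: C(6,0)·(2)^0 = 1·1 = 1.
  j = 1: C(6,1)·(2)^1 = 6·2 = 12.
  j = 2: C(6,2)·(2)^2 = 15·4 = 60.
  V_q(n, t) = 1 + 12 + 60 = 73.
Step 2: q^n = 3^6 = 729.
Step 3: Hamming bound ⌊q^n / V_q(n,t)⌋ = ⌊729/73⌋ = 9.
Step 4: Compare |C| = 5 to 9: satisfied.
The claimed |C| lies below the Hamming bound.


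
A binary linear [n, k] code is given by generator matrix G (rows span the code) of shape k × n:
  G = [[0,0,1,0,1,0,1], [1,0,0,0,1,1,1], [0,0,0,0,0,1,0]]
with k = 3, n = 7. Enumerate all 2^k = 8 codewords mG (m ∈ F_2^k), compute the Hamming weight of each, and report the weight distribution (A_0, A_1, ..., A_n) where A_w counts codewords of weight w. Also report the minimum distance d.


Weight distribution: A_0 = 1, A_1 = 1, A_2 = 1, A_3 = 3, A_4 = 2. Minimum distance d = 1.

Enumerate all 2^3 = 8 messages m ∈ F_2^3.
For each, compute codeword c = mG in F_2^7, then tally its weight.
  m = 000 → c = 0000000, weight = 0.
  m = 100 → c = 0010101, weight = 3.
  m = 010 → c = 1000111, weight = 4.
  m = 110 → c = 1010010, weight = 3.
  m = 001 → c = 0000010, weight = 1.
  m = 101 → c = 0010111, weight = 4.
  m = 011 → c = 1000101, weight = 3.
  m = 111 → c = 1010000, weight = 2.
Tally weights:
  weight 0: 1 codewords.
  weight 1: 1 codewords.
  weight 2: 1 codewords.
  weight 3: 3 codewords.
  weight 4: 2 codewords.
Minimum distance d = smallest w > 0 with A_w > 0 = 1.
Sanity: Σ A_w = 8 = 2^3 = 8 ✓.


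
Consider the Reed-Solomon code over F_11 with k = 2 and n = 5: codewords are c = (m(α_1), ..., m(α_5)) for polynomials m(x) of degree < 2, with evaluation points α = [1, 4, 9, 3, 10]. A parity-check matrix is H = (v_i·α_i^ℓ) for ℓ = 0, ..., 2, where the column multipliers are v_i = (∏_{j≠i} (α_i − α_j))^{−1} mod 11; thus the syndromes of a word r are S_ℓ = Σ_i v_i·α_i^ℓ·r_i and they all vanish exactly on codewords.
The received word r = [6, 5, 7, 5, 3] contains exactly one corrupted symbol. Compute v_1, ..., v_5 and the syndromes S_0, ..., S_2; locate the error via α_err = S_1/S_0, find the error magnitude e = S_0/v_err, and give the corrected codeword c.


S = (10, 8, 2), error at position 4, error magnitude e = 7, c = [6, 5, 7, 9, 3].

Step 1: column multipliers v_i = (∏_{j≠i}(α_i − α_j))^{−1} mod 11.
  i = 1 (α = 1): (1−4)(1−9)(1−3)(1−10) = (−3)·(−8)·(−2)·(−9) = 432 ≡ 3, so v_1 = 3^{−1} = 4 (mod 11).
  i = 2 (α = 4): (4−1)(4−9)(4−3)(4−10) = 3·(−5)·1·(−6) = 90 ≡ 2, so v_2 = 2^{−1} = 6 (mod 11).
  i = 3 (α = 9): (9−1)(9−4)(9−3)(9−10) = 8·5·6·(−1) = −240 ≡ 2, so v_3 = 2^{−1} = 6 (mod 11).
  i = 4 (α = 3): (3−1)(3−4)(3−9)(3−10) = 2·(−1)·(−6)·(−7) = −84 ≡ 4, so v_4 = 4^{−1} = 3 (mod 11).
  i = 5 (α = 10): (10−1)(10−4)(10−9)(10−3) = 9·6·1·7 = 378 ≡ 4, so v_5 = 4^{−1} = 3 (mod 11).
  v = [4, 6, 6, 3, 3].
Step 2: syndromes of r = [6, 5, 7, 5, 3] (all sums mod 11).
  S_0 = Σ v_i r_i = 4·6 + 6·5 + 6·7 + 3·5 + 3·3 = 120 ≡ 10.
  S_1 = Σ v_i α_i r_i = 4·1·6 + 6·4·5 + 6·9·7 + 3·3·5 + 3·10·3 = 657 ≡ 8.
  α_i^2 mod 11 = [1, 5, 4, 9, 1].
  S_2 = Σ v_i α_i^2 r_i = 4·1·6 + 6·5·5 + 6·4·7 + 3·9·5 + 3·1·3 = 486 ≡ 2.
  S = (10, 8, 2) ≠ 0, so r is not a codeword (an error is present).
Step 3: locate the error. For a single error e at position i, S_ℓ = v_i·e·α_i^ℓ, so α_err = S_1/S_0.
  S_0^{−1} = 10^{−1} = 10 (mod 11), so α_err = 8·10 = 80 ≡ 3 = α_4. Error position i = 4.
  Consistency check: S_2/S_1 = 2·7 = 14 ≡ 3 = α_err ✓ (single-error assumption holds).
Step 4: error magnitude e = S_0/v_4 = S_0·∏_{j≠4}(α_4 − α_j) = 10·4 = 40 ≡ 7 (mod 11).
Step 5: correct position 4: c_4 = r_4 − e = 5 − 7 ≡ 9 (mod 11). Hence c = [6, 5, 7, 9, 3].
  Check: interpolating c through the α_i gives m(x) = 10 + 7·x (degree < 2) with m(α_i) = c_i for every i, so c is indeed a codeword.


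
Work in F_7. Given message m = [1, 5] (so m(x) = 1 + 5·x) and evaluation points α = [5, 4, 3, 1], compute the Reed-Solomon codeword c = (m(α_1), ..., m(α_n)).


c = [5, 0, 2, 6]

Message polynomial: m(x) = 1 + 5·x (mod 7).
For each evaluation point α_i, compute m(α_i) mod 7:
  α_1 = 5: Horner steps 5 → 5, so m(5) = 5.
  α_2 = 4: Horner steps 5 → 0, so m(4) = 0.
  α_3 = 3: Horner steps 5 → 2, so m(3) = 2.
  α_4 = 1: Horner steps 5 → 6, so m(1) = 6.
Codeword c = [5, 0, 2, 6] ∈ F_7^4.


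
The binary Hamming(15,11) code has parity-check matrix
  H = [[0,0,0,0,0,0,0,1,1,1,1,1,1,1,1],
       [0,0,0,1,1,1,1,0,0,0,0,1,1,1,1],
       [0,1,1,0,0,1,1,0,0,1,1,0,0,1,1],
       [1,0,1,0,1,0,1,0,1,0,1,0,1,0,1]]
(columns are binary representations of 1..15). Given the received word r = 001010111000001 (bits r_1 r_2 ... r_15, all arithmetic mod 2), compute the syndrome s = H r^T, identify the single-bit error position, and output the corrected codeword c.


s = (1, 1, 1, 1)^T, error position = 15, corrected codeword c = 001010111000000

Compute s = H r^T mod 2 one row at a time:
  s_1 = 1 + 1 + 0 + 0 + 0 + 0 + 0 + 1 = 3 ≡ 1 (mod 2).
  s_2 = 0 + 1 + 0 + 1 + 0 + 0 + 0 + 1 = 3 ≡ 1 (mod 2).
  s_3 = 0 + 1 + 0 + 1 + 0 + 0 + 0 + 1 = 3 ≡ 1 (mod 2).
  s_4 = 0 + 1 + 1 + 1 + 1 + 0 + 0 + 1 = 5 ≡ 1 (mod 2).
s = (1, 1, 1, 1)^T — this equals column 15 of H (binary 1111), so error is at position 15.
Correct: flip bit 15 of r = 001010111000001 to get c = 001010111000000.


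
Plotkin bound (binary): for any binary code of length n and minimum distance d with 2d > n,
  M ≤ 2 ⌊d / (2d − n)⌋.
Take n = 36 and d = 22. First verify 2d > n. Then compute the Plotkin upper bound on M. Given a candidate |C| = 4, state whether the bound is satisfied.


Plotkin bound M ≤ 4; given |C| = 4 ≤ bound (satisfied).

Check applicability: 2d = 44, n = 36.
2d − n = 8 > 0, so Plotkin applies.
Compute d/(2d−n) = 22/8 ≈ 2.7500.
⌊d/(2d−n)⌋ = 2.
Plotkin bound: M ≤ 2·2 = 4.
Given |C| = 4, check: satisfied.
This |C| is at the Plotkin bound.


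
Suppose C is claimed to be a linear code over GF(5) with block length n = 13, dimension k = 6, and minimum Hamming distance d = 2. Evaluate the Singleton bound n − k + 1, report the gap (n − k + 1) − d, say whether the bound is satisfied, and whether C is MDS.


Singleton RHS = n − k + 1 = 8, slack = 6, bound satisfied, not MDS.

Singleton bound: d ≤ n − k + 1.
Here n = 13, k = 6, so n − k + 1 = 8.
Given d = 2, check d ≤ 8: YES.
Slack = (n − k + 1) − d = 6.
The code is NOT MDS (slack = 6 > 0).
Description: the claimed parameters are [13, 6, 2]_5; such a code would be non-MDS.


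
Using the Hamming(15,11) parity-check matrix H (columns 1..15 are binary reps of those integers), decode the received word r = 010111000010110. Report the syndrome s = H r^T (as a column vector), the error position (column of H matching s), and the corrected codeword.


s = (1, 1, 0, 1)^T, error position = 13, corrected codeword c = 010111000010010

Compute s = H r^T mod 2 one row at a time:
  s_1 = 0 + 0 + 0 + 1 + 0 + 1 + 1 + 0 = 3 ≡ 1 (mod 2).
  s_2 = 1 + 1 + 1 + 0 + 0 + 1 + 1 + 0 = 5 ≡ 1 (mod 2).
  s_3 = 1 + 0 + 1 + 0 + 0 + 1 + 1 + 0 = 4 ≡ 0 (mod 2).
  s_4 = 0 + 0 + 1 + 0 + 0 + 1 + 1 + 0 = 3 ≡ 1 (mod 2).
s = (1, 1, 0, 1)^T — this equals column 13 of H (binary 1101), so error is at position 13.
Correct: flip bit 13 of r = 010111000010110 to get c = 010111000010010.


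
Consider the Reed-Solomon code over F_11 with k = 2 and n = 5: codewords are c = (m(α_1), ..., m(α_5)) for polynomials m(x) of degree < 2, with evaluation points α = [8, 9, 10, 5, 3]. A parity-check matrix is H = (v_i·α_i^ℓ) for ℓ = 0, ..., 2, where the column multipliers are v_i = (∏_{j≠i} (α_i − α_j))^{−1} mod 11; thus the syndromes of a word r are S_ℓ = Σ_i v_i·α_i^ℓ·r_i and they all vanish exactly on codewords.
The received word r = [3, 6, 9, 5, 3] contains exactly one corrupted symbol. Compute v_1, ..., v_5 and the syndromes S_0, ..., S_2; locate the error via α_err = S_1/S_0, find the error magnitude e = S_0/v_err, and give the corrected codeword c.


S = (2, 6, 7), error at position 5, error magnitude e = 4, c = [3, 6, 9, 5, 10].

Step 1: column multipliers v_i = (∏_{j≠i}(α_i − α_j))^{−1} mod 11.
  i = 1 (α = 8): (8−9)(8−10)(8−5)(8−3) = (−1)·(−2)·3·5 = 30 ≡ 8, so v_1 = 8^{−1} = 7 (mod 11).
  i = 2 (α = 9): (9−8)(9−10)(9−5)(9−3) = 1·(−1)·4·6 = −24 ≡ 9, so v_2 = 9^{−1} = 5 (mod 11).
  i = 3 (α = 10): (10−8)(10−9)(10−5)(10−3) = 2·1·5·7 = 70 ≡ 4, so v_3 = 4^{−1} = 3 (mod 11).
  i = 4 (α = 5): (5−8)(5−9)(5−10)(5−3) = (−3)·(−4)·(−5)·2 = −120 ≡ 1, so v_4 = 1^{−1} = 1 (mod 11).
  i = 5 (α = 3): (3−8)(3−9)(3−10)(3−5) = (−5)·(−6)·(−7)·(−2) = 420 ≡ 2, so v_5 = 2^{−1} = 6 (mod 11).
  v = [7, 5, 3, 1, 6].
Step 2: syndromes of r = [3, 6, 9, 5, 3] (all sums mod 11).
  S_0 = Σ v_i r_i = 7·3 + 5·6 + 3·9 + 1·5 + 6·3 = 101 ≡ 2.
  S_1 = Σ v_i α_i r_i = 7·8·3 + 5·9·6 + 3·10·9 + 1·5·5 + 6·3·3 = 787 ≡ 6.
  α_i^2 mod 11 = [9, 4, 1, 3, 9].
  S_2 = Σ v_i α_i^2 r_i = 7·9·3 + 5·4·6 + 3·1·9 + 1·3·5 + 6·9·3 = 513 ≡ 7.
  S = (2, 6, 7) ≠ 0, so r is not a codeword (an error is present).
Step 3: locate the error. For a single error e at position i, S_ℓ = v_i·e·α_i^ℓ, so α_err = S_1/S_0.
  S_0^{−1} = 2^{−1} = 6 (mod 11), so α_err = 6·6 = 36 ≡ 3 = α_5. Error position i = 5.
  Consistency check: S_2/S_1 = 7·2 = 14 ≡ 3 = α_err ✓ (single-error assumption holds).
Step 4: error magnitude e = S_0/v_5 = S_0·∏_{j≠5}(α_5 − α_j) = 2·2 = 4 ≡ 4 (mod 11).
Step 5: correct position 5: c_5 = r_5 − e = 3 − 4 ≡ 10 (mod 11). Hence c = [3, 6, 9, 5, 10].
  Check: interpolating c through the α_i gives m(x) = 1 + 3·x (degree < 2) with m(α_i) = c_i for every i, so c is indeed a codeword.


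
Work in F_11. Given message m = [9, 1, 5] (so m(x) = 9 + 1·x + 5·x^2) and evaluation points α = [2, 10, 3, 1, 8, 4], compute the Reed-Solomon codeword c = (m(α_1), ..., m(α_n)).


c = [9, 2, 2, 4, 7, 5]

Message polynomial: m(x) = 9 + 1·x + 5·x^2 (mod 11).
For each evaluation point α_i, compute m(α_i) mod 11:
  α_1 = 2: Horner steps 5 → 0 → 9, so m(2) = 9.
  α_2 = 10: Horner steps 5 → 7 → 2, so m(10) = 2.
  α_3 = 3: Horner steps 5 → 5 → 2, so m(3) = 2.
  α_4 = 1: Horner steps 5 → 6 → 4, so m(1) = 4.
  α_5 = 8: Horner steps 5 → 8 → 7, so m(8) = 7.
  α_6 = 4: Horner steps 5 → 10 → 5, so m(4) = 5.
Codeword c = [9, 2, 2, 4, 7, 5] ∈ F_11^6.


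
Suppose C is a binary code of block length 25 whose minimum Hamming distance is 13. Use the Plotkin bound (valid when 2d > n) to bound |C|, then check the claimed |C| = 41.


Plotkin bound M ≤ 26; given |C| = 41 > bound (violated).

Check applicability: 2d = 26, n = 25.
2d − n = 1 > 0, so Plotkin applies.
Compute d/(2d−n) = 13/1 ≈ 13.0000.
⌊d/(2d−n)⌋ = 13.
Plotkin bound: M ≤ 2·13 = 26.
Given |C| = 41, check: VIOLATED.
This |C| is above the Plotkin bound, so no binary code with n = 25, d = 13 and 41 codewords exists.


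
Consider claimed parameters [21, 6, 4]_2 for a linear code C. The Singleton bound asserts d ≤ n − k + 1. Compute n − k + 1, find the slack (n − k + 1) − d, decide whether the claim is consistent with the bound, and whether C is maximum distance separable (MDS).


Singleton RHS = n − k + 1 = 16, slack = 12, bound satisfied, not MDS.

Singleton bound: d ≤ n − k + 1.
Here n = 21, k = 6, so n − k + 1 = 16.
Given d = 4, check d ≤ 16: YES.
Slack = (n − k + 1) − d = 12.
The code is NOT MDS (slack = 12 > 0).
Description: the claimed parameters are [21, 6, 4]_2; such a code would be non-MDS.


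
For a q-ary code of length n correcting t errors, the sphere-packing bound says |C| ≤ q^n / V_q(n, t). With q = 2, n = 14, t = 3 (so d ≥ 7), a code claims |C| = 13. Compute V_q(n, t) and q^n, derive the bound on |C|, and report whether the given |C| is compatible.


V_q(n, t) = 470, q^n = 16384, Hamming bound = 34, |C| = 13 ≤ bound (satisfied).

Step 1: Compute V_q(n, t) = Σ_{j=0}^3 C(n, j) (q−1)^j.
  j = 0: C(14,0)·(1)^0 = 1·1 = 1.
  j = 1: C(14,1)·(1)^1 = 14·1 = 14.
  j = 2: C(14,2)·(1)^2 = 91·1 = 91.
  j = 3: C(14,3)·(1)^3 = 364·1 = 364.
  V_q(n, t) = 1 + 14 + 91 + 364 = 470.
Step 2: q^n = 2^14 = 16384.
Step 3: Hamming bound ⌊q^n / V_q(n,t)⌋ = ⌊16384/470⌋ = 34.
Step 4: Compare |C| = 13 to 34: satisfied.
The claimed |C| lies below the Hamming bound.


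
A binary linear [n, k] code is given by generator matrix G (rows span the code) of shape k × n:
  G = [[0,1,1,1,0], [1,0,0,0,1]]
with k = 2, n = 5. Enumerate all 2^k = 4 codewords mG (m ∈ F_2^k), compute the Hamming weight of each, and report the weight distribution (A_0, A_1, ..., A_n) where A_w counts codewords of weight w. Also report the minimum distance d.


Weight distribution: A_0 = 1, A_2 = 1, A_3 = 1, A_5 = 1. Minimum distance d = 2.

Enumerate all 2^2 = 4 messages m ∈ F_2^2.
For each, compute codeword c = mG in F_2^5, then tally its weight.
  m = 00 → c = 00000, weight = 0.
  m = 10 → c = 01110, weight = 3.
  m = 01 → c = 10001, weight = 2.
  m = 11 → c = 11111, weight = 5.
Tally weights:
  weight 0: 1 codewords.
  weight 2: 1 codewords.
  weight 3: 1 codewords.
  weight 5: 1 codewords.
Minimum distance d = smallest w > 0 with A_w > 0 = 2.
Sanity: Σ A_w = 4 = 2^2 = 4 ✓.


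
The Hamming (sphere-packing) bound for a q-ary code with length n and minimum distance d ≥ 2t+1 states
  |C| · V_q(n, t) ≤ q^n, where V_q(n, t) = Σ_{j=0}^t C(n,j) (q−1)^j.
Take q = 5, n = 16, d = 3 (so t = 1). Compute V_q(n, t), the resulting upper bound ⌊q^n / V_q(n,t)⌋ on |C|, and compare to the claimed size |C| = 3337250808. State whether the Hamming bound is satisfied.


V_q(n, t) = 65, q^n = 152587890625, Hamming bound = 2347506009, |C| = 3337250808 > bound (violated).

Step 1: Compute V_q(n, t) = Σ_{j=0}^1 C(n, j) (q−1)^j.
  j = 0: C(16,0)·(4)^0 = 1·1 = 1.
  j = 1: C(16,1)·(4)^1 = 16·4 = 64.
  V_q(n, t) = 1 + 64 = 65.
Step 2: q^n = 5^16 = 152587890625.
Step 3: Hamming bound ⌊q^n / V_q(n,t)⌋ = ⌊152587890625/65⌋ = 2347506009.
Step 4: Compare |C| = 3337250808 to 2347506009: violated.
The claimed |C| lies above the Hamming bound, so no 5-ary code of length 16 with d ≥ 3 can have 3337250808 codewords.


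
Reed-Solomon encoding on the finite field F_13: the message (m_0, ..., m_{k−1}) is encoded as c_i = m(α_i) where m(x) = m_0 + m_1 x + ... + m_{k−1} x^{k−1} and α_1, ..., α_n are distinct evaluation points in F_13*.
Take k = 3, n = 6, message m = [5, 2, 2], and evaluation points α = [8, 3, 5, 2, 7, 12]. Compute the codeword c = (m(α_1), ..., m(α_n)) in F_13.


c = [6, 3, 0, 4, 0, 5]

Message polynomial: m(x) = 5 + 2·x + 2·x^2 (mod 13).
For each evaluation point α_i, compute m(α_i) mod 13:
  α_1 = 8: Horner steps 2 → 5 → 6, so m(8) = 6.
  α_2 = 3: Horner steps 2 → 8 → 3, so m(3) = 3.
  α_3 = 5: Horner steps 2 → 12 → 0, so m(5) = 0.
  α_4 = 2: Horner steps 2 → 6 → 4, so m(2) = 4.
  α_5 = 7: Horner steps 2 → 3 → 0, so m(7) = 0.
  α_6 = 12: Horner steps 2 → 0 → 5, so m(12) = 5.
Codeword c = [6, 3, 0, 4, 0, 5] ∈ F_13^6.


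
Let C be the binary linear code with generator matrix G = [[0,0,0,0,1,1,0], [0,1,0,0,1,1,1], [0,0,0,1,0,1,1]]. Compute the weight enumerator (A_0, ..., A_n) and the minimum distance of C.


Weight distribution: A_0 = 1, A_2 = 2, A_3 = 4, A_4 = 1. Minimum distance d = 2.

Enumerate all 2^3 = 8 messages m ∈ F_2^3.
For each, compute codeword c = mG in F_2^7, then tally its weight.
  m = 000 → c = 0000000, weight = 0.
  m = 100 → c = 0000110, weight = 2.
  m = 010 → c = 0100111, weight = 4.
  m = 110 → c = 0100001, weight = 2.
  m = 001 → c = 0001011, weight = 3.
  m = 101 → c = 0001101, weight = 3.
  m = 011 → c = 0101100, weight = 3.
  m = 111 → c = 0101010, weight = 3.
Tally weights:
  weight 0: 1 codewords.
  weight 2: 2 codewords.
  weight 3: 4 codewords.
  weight 4: 1 codewords.
Minimum distance d = smallest w > 0 with A_w > 0 = 2.
Sanity: Σ A_w = 8 = 2^3 = 8 ✓.


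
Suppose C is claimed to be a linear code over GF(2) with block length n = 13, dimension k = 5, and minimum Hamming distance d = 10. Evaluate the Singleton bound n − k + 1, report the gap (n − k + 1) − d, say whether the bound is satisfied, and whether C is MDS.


Singleton RHS = n − k + 1 = 9, slack = -1, bound violated (no such code; not MDS).

Singleton bound: d ≤ n − k + 1.
Here n = 13, k = 5, so n − k + 1 = 9.
Given d = 10, check d ≤ 9: NO.
Slack = (n − k + 1) − d = -1.
The slack is negative: d = 10 exceeds n − k + 1 = 9 by 1, so the Singleton bound is violated and no linear [13, 5, 10]_2 code can exist. In particular it is not MDS (MDS requires d = n − k + 1 exactly).
Description: the claimed parameters are [13, 5, 10]_2; such a code would be impossible (violates the Singleton bound).


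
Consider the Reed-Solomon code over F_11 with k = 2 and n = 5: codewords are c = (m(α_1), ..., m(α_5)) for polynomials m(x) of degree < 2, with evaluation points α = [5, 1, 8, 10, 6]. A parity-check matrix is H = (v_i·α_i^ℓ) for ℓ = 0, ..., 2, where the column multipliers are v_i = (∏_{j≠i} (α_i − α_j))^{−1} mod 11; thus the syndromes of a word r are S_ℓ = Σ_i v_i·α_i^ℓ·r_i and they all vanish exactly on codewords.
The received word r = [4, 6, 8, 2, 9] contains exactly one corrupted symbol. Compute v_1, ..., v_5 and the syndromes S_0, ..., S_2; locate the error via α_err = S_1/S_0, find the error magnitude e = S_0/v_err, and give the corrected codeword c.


S = (9, 2, 9), error at position 4, error magnitude e = 6, c = [4, 6, 8, 7, 9].

Step 1: column multipliers v_i = (∏_{j≠i}(α_i − α_j))^{−1} mod 11.
  i = 1 (α = 5): (5−1)(5−8)(5−10)(5−6) = 4·(−3)·(−5)·(−1) = −60 ≡ 6, so v_1 = 6^{−1} = 2 (mod 11).
  i = 2 (α = 1): (1−5)(1−8)(1−10)(1−6) = (−4)·(−7)·(−9)·(−5) = 1260 ≡ 6, so v_2 = 6^{−1} = 2 (mod 11).
  i = 3 (α = 8): (8−5)(8−1)(8−10)(8−6) = 3·7·(−2)·2 = −84 ≡ 4, so v_3 = 4^{−1} = 3 (mod 11).
  i = 4 (α = 10): (10−5)(10−1)(10−8)(10−6) = 5·9·2·4 = 360 ≡ 8, so v_4 = 8^{−1} = 7 (mod 11).
  i = 5 (α = 6): (6−5)(6−1)(6−8)(6−10) = 1·5·(−2)·(−4) = 40 ≡ 7, so v_5 = 7^{−1} = 8 (mod 11).
  v = [2, 2, 3, 7, 8].
Step 2: syndromes of r = [4, 6, 8, 2, 9] (all sums mod 11).
  S_0 = Σ v_i r_i = 2·4 + 2·6 + 3·8 + 7·2 + 8·9 = 130 ≡ 9.
  S_1 = Σ v_i α_i r_i = 2·5·4 + 2·1·6 + 3·8·8 + 7·10·2 + 8·6·9 = 816 ≡ 2.
  α_i^2 mod 11 = [3, 1, 9, 1, 3].
  S_2 = Σ v_i α_i^2 r_i = 2·3·4 + 2·1·6 + 3·9·8 + 7·1·2 + 8·3·9 = 482 ≡ 9.
  S = (9, 2, 9) ≠ 0, so r is not a codeword (an error is present).
Step 3: locate the error. For a single error e at position i, S_ℓ = v_i·e·α_i^ℓ, so α_err = S_1/S_0.
  S_0^{−1} = 9^{−1} = 5 (mod 11), so α_err = 2·5 = 10 ≡ 10 = α_4. Error position i = 4.
  Consistency check: S_2/S_1 = 9·6 = 54 ≡ 10 = α_err ✓ (single-error assumption holds).
Step 4: error magnitude e = S_0/v_4 = S_0·∏_{j≠4}(α_4 − α_j) = 9·8 = 72 ≡ 6 (mod 11).
Step 5: correct position 4: c_4 = r_4 − e = 2 − 6 ≡ 7 (mod 11). Hence c = [4, 6, 8, 7, 9].
  Check: interpolating c through the α_i gives m(x) = 1 + 5·x (degree < 2) with m(α_i) = c_i for every i, so c is indeed a codeword.


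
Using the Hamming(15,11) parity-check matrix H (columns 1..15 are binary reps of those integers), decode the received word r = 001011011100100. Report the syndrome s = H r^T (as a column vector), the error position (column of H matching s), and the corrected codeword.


s = (0, 1, 1, 0)^T, error position = 6, corrected codeword c = 001010011100100

Compute s = H r^T mod 2 one row at a time:
  s_1 = 1 + 1 + 1 + 0 + 0 + 1 + 0 + 0 = 4 ≡ 0 (mod 2).
  s_2 = 0 + 1 + 1 + 0 + 0 + 1 + 0 + 0 = 3 ≡ 1 (mod 2).
  s_3 = 0 + 1 + 1 + 0 + 1 + 0 + 0 + 0 = 3 ≡ 1 (mod 2).
  s_4 = 0 + 1 + 1 + 0 + 1 + 0 + 1 + 0 = 4 ≡ 0 (mod 2).
s = (0, 1, 1, 0)^T — this equals column 6 of H (binary 0110), so error is at position 6.
Correct: flip bit 6 of r = 001011011100100 to get c = 001010011100100.


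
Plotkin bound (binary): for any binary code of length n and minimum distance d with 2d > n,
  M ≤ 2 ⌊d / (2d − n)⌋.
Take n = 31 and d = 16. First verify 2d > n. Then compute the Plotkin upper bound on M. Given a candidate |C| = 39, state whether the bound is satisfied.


Plotkin bound M ≤ 32; given |C| = 39 > bound (violated).

Check applicability: 2d = 32, n = 31.
2d − n = 1 > 0, so Plotkin applies.
Compute d/(2d−n) = 16/1 ≈ 16.0000.
⌊d/(2d−n)⌋ = 16.
Plotkin bound: M ≤ 2·16 = 32.
Given |C| = 39, check: VIOLATED.
This |C| is above the Plotkin bound, so no binary code with n = 31, d = 16 and 39 codewords exists.


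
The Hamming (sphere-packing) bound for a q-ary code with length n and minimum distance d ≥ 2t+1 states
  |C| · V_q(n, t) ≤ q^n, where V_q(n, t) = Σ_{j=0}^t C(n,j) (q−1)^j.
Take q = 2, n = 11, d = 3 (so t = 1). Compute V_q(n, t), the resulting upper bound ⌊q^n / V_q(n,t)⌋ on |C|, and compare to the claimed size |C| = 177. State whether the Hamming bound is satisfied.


V_q(n, t) = 12, q^n = 2048, Hamming bound = 170, |C| = 177 > bound (violated).

Step 1: Compute V_q(n, t) = Σ_{j=0}^1 C(n, j) (q−1)^j.
  j = 0: C(11,0)·(1)^0 = 1·1 = 1.
  j = 1: C(11,1)·(1)^1 = 11·1 = 11.
  V_q(n, t) = 1 + 11 = 12.
Step 2: q^n = 2^11 = 2048.
Step 3: Hamming bound ⌊q^n / V_q(n,t)⌋ = ⌊2048/12⌋ = 170.
Step 4: Compare |C| = 177 to 170: violated.
The claimed |C| lies above the Hamming bound, so no 2-ary code of length 11 with d ≥ 3 can have 177 codewords.


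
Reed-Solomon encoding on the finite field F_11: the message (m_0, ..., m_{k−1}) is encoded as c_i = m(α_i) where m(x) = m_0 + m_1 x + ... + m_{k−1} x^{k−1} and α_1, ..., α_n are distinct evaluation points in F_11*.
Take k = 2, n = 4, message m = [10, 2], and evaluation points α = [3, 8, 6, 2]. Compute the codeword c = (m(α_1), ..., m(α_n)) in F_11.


c = [5, 4, 0, 3]

Message polynomial: m(x) = 10 + 2·x (mod 11).
For each evaluation point α_i, compute m(α_i) mod 11:
  α_1 = 3: Horner steps 2 → 5, so m(3) = 5.
  α_2 = 8: Horner steps 2 → 4, so m(8) = 4.
  α_3 = 6: Horner steps 2 → 0, so m(6) = 0.
  α_4 = 2: Horner steps 2 → 3, so m(2) = 3.
Codeword c = [5, 4, 0, 3] ∈ F_11^4.


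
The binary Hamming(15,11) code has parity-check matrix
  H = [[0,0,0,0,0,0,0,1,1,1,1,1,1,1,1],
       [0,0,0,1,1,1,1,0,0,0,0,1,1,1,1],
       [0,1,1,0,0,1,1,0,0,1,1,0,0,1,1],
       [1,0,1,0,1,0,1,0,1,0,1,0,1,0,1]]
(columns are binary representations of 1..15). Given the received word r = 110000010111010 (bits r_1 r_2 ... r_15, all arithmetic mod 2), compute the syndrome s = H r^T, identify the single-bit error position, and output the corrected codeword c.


s = (1, 0, 0, 0)^T, error position = 8, corrected codeword c = 110000000111010

Compute s = H r^T mod 2 one row at a time:
  s_1 = 1 + 0 + 1 + 1 + 1 + 0 + 1 + 0 = 5 ≡ 1 (mod 2).
  s_2 = 0 + 0 + 0 + 0 + 1 + 0 + 1 + 0 = 2 ≡ 0 (mod 2).
  s_3 = 1 + 0 + 0 + 0 + 1 + 1 + 1 + 0 = 4 ≡ 0 (mod 2).
  s_4 = 1 + 0 + 0 + 0 + 0 + 1 + 0 + 0 = 2 ≡ 0 (mod 2).
s = (1, 0, 0, 0)^T — this equals column 8 of H (binary 1000), so error is at position 8.
Correct: flip bit 8 of r = 110000010111010 to get c = 110000000111010.


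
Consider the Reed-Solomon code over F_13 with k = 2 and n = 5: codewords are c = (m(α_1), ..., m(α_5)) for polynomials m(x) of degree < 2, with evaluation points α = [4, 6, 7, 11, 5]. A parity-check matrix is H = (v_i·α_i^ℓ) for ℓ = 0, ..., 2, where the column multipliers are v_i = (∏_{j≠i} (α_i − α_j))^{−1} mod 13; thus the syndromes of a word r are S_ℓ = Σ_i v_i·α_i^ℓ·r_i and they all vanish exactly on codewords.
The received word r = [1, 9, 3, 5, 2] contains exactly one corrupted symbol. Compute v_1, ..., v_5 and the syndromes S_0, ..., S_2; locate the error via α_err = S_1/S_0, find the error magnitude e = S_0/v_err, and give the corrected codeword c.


S = (2, 8, 6), error at position 1, error magnitude e = 6, c = [8, 9, 3, 5, 2].

Step 1: column multipliers v_i = (∏_{j≠i}(α_i − α_j))^{−1} mod 13.
  i = 1 (α = 4): (4−6)(4−7)(4−11)(4−5) = (−2)·(−3)·(−7)·(−1) = 42 ≡ 3, so v_1 = 3^{−1} = 9 (mod 13).
  i = 2 (α = 6): (6−4)(6−7)(6−11)(6−5) = 2·(−1)·(−5)·1 = 10 ≡ 10, so v_2 = 10^{−1} = 4 (mod 13).
  i = 3 (α = 7): (7−4)(7−6)(7−11)(7−5) = 3·1·(−4)·2 = −24 ≡ 2, so v_3 = 2^{−1} = 7 (mod 13).
  i = 4 (α = 11): (11−4)(11−6)(11−7)(11−5) = 7·5·4·6 = 840 ≡ 8, so v_4 = 8^{−1} = 5 (mod 13).
  i = 5 (α = 5): (5−4)(5−6)(5−7)(5−11) = 1·(−1)·(−2)·(−6) = −12 ≡ 1, so v_5 = 1^{−1} = 1 (mod 13).
  v = [9, 4, 7, 5, 1].
Step 2: syndromes of r = [1, 9, 3, 5, 2] (all sums mod 13).
  S_0 = Σ v_i r_i = 9·1 + 4·9 + 7·3 + 5·5 + 1·2 = 93 ≡ 2.
  S_1 = Σ v_i α_i r_i = 9·4·1 + 4·6·9 + 7·7·3 + 5·11·5 + 1·5·2 = 684 ≡ 8.
  α_i^2 mod 13 = [3, 10, 10, 4, 12].
  S_2 = Σ v_i α_i^2 r_i = 9·3·1 + 4·10·9 + 7·10·3 + 5·4·5 + 1·12·2 = 721 ≡ 6.
  S = (2, 8, 6) ≠ 0, so r is not a codeword (an error is present).
Step 3: locate the error. For a single error e at position i, S_ℓ = v_i·e·α_i^ℓ, so α_err = S_1/S_0.
  S_0^{−1} = 2^{−1} = 7 (mod 13), so α_err = 8·7 = 56 ≡ 4 = α_1. Error position i = 1.
  Consistency check: S_2/S_1 = 6·5 = 30 ≡ 4 = α_err ✓ (single-error assumption holds).
Step 4: error magnitude e = S_0/v_1 = S_0·∏_{j≠1}(α_1 − α_j) = 2·3 = 6 ≡ 6 (mod 13).
Step 5: correct position 1: c_1 = r_1 − e = 1 − 6 ≡ 8 (mod 13). Hence c = [8, 9, 3, 5, 2].
  Check: interpolating c through the α_i gives m(x) = 6 + 7·x (degree < 2) with m(α_i) = c_i for every i, so c is indeed a codeword.


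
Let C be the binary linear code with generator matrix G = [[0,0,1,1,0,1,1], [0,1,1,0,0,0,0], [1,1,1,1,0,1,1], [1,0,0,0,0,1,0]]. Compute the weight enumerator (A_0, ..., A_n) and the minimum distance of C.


Weight distribution: A_0 = 1, A_2 = 7, A_4 = 7, A_6 = 1. Minimum distance d = 2.

Enumerate all 2^4 = 16 messages m ∈ F_2^4.
For each, compute codeword c = mG in F_2^7, then tally its weight.
  m = 0000 → c = 0000000, weight = 0.
  m = 1000 → c = 0011011, weight = 4.
  m = 0100 → c = 0110000, weight = 2.
  m = 1100 → c = 0101011, weight = 4.
  m = 0010 → c = 1111011, weight = 6.
  m = 1010 → c = 1100000, weight = 2.
  m = 0110 → c = 1001011, weight = 4.
  m = 1110 → c = 1010000, weight = 2.
  m = 0001 → c = 1000010, weight = 2.
  m = 1001 → c = 1011001, weight = 4.
  m = 0101 → c = 1110010, weight = 4.
  m = 1101 → c = 1101001, weight = 4.
  m = 0011 → c = 0111001, weight = 4.
  m = 1011 → c = 0100010, weight = 2.
  m = 0111 → c = 0001001, weight = 2.
  m = 1111 → c = 0010010, weight = 2.
Tally weights:
  weight 0: 1 codewords.
  weight 2: 7 codewords.
  weight 4: 7 codewords.
  weight 6: 1 codewords.
Minimum distance d = smallest w > 0 with A_w > 0 = 2.
Sanity: Σ A_w = 16 = 2^4 = 16 ✓.


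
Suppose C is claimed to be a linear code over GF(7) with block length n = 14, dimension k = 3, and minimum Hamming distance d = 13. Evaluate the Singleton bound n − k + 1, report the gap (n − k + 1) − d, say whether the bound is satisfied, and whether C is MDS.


Singleton RHS = n − k + 1 = 12, slack = -1, bound violated (no such code; not MDS).

Singleton bound: d ≤ n − k + 1.
Here n = 14, k = 3, so n − k + 1 = 12.
Given d = 13, check d ≤ 12: NO.
Slack = (n − k + 1) − d = -1.
The slack is negative: d = 13 exceeds n − k + 1 = 12 by 1, so the Singleton bound is violated and no linear [14, 3, 13]_7 code can exist. In particular it is not MDS (MDS requires d = n − k + 1 exactly).
Description: the claimed parameters are [14, 3, 13]_7; such a code would be impossible (violates the Singleton bound).


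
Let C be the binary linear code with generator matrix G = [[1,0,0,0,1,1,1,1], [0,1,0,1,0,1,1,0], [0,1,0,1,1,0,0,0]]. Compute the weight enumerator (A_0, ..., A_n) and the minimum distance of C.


Weight distribution: A_0 = 1, A_2 = 1, A_3 = 2, A_4 = 1, A_5 = 2, A_6 = 1. Minimum distance d = 2.

Enumerate all 2^3 = 8 messages m ∈ F_2^3.
For each, compute codeword c = mG in F_2^8, then tally its weight.
  m = 000 → c = 00000000, weight = 0.
  m = 100 → c = 10001111, weight = 5.
  m = 010 → c = 01010110, weight = 4.
  m = 110 → c = 11011001, weight = 5.
  m = 001 → c = 01011000, weight = 3.
  m = 101 → c = 11010111, weight = 6.
  m = 011 → c = 00001110, weight = 3.
  m = 111 → c = 10000001, weight = 2.
Tally weights:
  weight 0: 1 codewords.
  weight 2: 1 codewords.
  weight 3: 2 codewords.
  weight 4: 1 codewords.
  weight 5: 2 codewords.
  weight 6: 1 codewords.
Minimum distance d = smallest w > 0 with A_w > 0 = 2.
Sanity: Σ A_w = 8 = 2^3 = 8 ✓.


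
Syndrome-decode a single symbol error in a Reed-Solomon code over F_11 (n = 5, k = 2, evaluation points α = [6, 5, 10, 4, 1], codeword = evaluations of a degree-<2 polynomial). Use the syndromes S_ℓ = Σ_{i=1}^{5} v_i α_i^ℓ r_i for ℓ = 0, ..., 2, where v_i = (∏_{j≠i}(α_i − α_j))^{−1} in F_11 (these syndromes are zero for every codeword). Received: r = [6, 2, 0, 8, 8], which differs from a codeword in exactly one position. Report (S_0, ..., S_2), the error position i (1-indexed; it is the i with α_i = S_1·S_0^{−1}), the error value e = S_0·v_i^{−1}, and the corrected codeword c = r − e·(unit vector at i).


S = (4, 5, 9), error at position 4, error magnitude e = 10, c = [6, 2, 0, 9, 8].

Step 1: column multipliers v_i = (∏_{j≠i}(α_i − α_j))^{−1} mod 11.
  i = 1 (α = 6): (6−5)(6−10)(6−4)(6−1) = 1·(−4)·2·5 = −40 ≡ 4, so v_1 = 4^{−1} = 3 (mod 11).
  i = 2 (α = 5): (5−6)(5−10)(5−4)(5−1) = (−1)·(−5)·1·4 = 20 ≡ 9, so v_2 = 9^{−1} = 5 (mod 11).
  i = 3 (α = 10): (10−6)(10−5)(10−4)(10−1) = 4·5·6·9 = 1080 ≡ 2, so v_3 = 2^{−1} = 6 (mod 11).
  i = 4 (α = 4): (4−6)(4−5)(4−10)(4−1) = (−2)·(−1)·(−6)·3 = −36 ≡ 8, so v_4 = 8^{−1} = 7 (mod 11).
  i = 5 (α = 1): (1−6)(1−5)(1−10)(1−4) = (−5)·(−4)·(−9)·(−3) = 540 ≡ 1, so v_5 = 1^{−1} = 1 (mod 11).
  v = [3, 5, 6, 7, 1].
Step 2: syndromes of r = [6, 2, 0, 8, 8] (all sums mod 11).
  S_0 = Σ v_i r_i = 3·6 + 5·2 + 6·0 + 7·8 + 1·8 = 92 ≡ 4.
  S_1 = Σ v_i α_i r_i = 3·6·6 + 5·5·2 + 6·10·0 + 7·4·8 + 1·1·8 = 390 ≡ 5.
  α_i^2 mod 11 = [3, 3, 1, 5, 1].
  S_2 = Σ v_i α_i^2 r_i = 3·3·6 + 5·3·2 + 6·1·0 + 7·5·8 + 1·1·8 = 372 ≡ 9.
  S = (4, 5, 9) ≠ 0, so r is not a codeword (an error is present).
Step 3: locate the error. For a single error e at position i, S_ℓ = v_i·e·α_i^ℓ, so α_err = S_1/S_0.
  S_0^{−1} = 4^{−1} = 3 (mod 11), so α_err = 5·3 = 15 ≡ 4 = α_4. Error position i = 4.
  Consistency check: S_2/S_1 = 9·9 = 81 ≡ 4 = α_err ✓ (single-error assumption holds).
Step 4: error magnitude e = S_0/v_4 = S_0·∏_{j≠4}(α_4 − α_j) = 4·8 = 32 ≡ 10 (mod 11).
Step 5: correct position 4: c_4 = r_4 − e = 8 − 10 ≡ 9 (mod 11). Hence c = [6, 2, 0, 9, 8].
  Check: interpolating c through the α_i gives m(x) = 4 + 4·x (degree < 2) with m(α_i) = c_i for every i, so c is indeed a codeword.


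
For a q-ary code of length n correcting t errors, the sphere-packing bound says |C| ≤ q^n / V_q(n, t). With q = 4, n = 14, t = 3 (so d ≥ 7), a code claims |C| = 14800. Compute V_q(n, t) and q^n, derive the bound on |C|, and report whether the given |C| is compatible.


V_q(n, t) = 10690, q^n = 268435456, Hamming bound = 25110, |C| = 14800 ≤ bound (satisfied).

Step 1: Compute V_q(n, t) = Σ_{j=0}^3 C(n, j) (q−1)^j.
  j = 0: C(14,0)·(3)^0 = 1·1 = 1.
  j = 1: C(14,1)·(3)^1 = 14·3 = 42.
  j = 2: C(14,2)·(3)^2 = 91·9 = 819.
  j = 3: C(14,3)·(3)^3 = 364·27 = 9828.
  V_q(n, t) = 1 + 42 + 819 + 9828 = 10690.
Step 2: q^n = 4^14 = 268435456.
Step 3: Hamming bound ⌊q^n / V_q(n,t)⌋ = ⌊268435456/10690⌋ = 25110.
Step 4: Compare |C| = 14800 to 25110: satisfied.
The claimed |C| lies below the Hamming bound.


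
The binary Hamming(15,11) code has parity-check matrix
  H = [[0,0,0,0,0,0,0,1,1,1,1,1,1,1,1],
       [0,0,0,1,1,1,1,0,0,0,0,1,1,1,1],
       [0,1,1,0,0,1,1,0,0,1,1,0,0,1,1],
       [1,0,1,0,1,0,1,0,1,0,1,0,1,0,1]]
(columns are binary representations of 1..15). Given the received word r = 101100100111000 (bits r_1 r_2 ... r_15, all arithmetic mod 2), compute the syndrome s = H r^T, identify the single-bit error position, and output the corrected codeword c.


s = (1, 1, 0, 0)^T, error position = 12, corrected codeword c = 101100100110000

Compute s = H r^T mod 2 one row at a time:
  s_1 = 0 + 0 + 1 + 1 + 1 + 0 + 0 + 0 = 3 ≡ 1 (mod 2).
  s_2 = 1 + 0 + 0 + 1 + 1 + 0 + 0 + 0 = 3 ≡ 1 (mod 2).
  s_3 = 0 + 1 + 0 + 1 + 1 + 1 + 0 + 0 = 4 ≡ 0 (mod 2).
  s_4 = 1 + 1 + 0 + 1 + 0 + 1 + 0 + 0 = 4 ≡ 0 (mod 2).
s = (1, 1, 0, 0)^T — this equals column 12 of H (binary 1100), so error is at position 12.
Correct: flip bit 12 of r = 101100100111000 to get c = 101100100110000.
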